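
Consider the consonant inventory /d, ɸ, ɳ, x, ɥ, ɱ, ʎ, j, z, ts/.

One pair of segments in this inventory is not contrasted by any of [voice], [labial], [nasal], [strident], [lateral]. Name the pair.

j, d

/j/ (palatal glide) and /d/ (voiced alveolar stop) are both [+voice], [-labial], [-nasal], [-strident], [-lateral], so none of the listed features separates them. (They do differ in [sonorant], [continuant] and [dorsal], which are not among the given features.) Every other pair in the inventory differs on at least one listed feature.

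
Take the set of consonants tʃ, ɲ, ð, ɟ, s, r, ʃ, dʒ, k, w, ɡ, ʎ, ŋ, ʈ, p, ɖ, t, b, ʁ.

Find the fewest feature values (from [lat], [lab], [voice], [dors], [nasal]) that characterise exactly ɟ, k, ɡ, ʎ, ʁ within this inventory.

/ɟ, k, ɡ, ʎ, ʁ/ are all [-nasal], [-labial], [+dorsal], and no other segment in the inventory matches all three values. Dropping any one of them over-generates: [-labial, +dorsal] alone would also admit /ɲ, ŋ/; [-nasal, +dorsal] alone would also admit /w/; [-nasal, -labial] alone would also admit /tʃ, ð, s, r, …/. No other combination of two listed features picks out exactly this set either, so fewer than three features will not do.

[-nasal, -lab, +dors]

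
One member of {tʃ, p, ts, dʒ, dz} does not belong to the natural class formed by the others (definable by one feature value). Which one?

/tʃ, dʒ, ts, dz/ are all [+delayed release], but /p/ (voiceless bilabial stop) is [−delayed release]. No other single segment can be removed to leave a set sharing one feature value that the removed segment lacks, so /p/ is the odd one out.

p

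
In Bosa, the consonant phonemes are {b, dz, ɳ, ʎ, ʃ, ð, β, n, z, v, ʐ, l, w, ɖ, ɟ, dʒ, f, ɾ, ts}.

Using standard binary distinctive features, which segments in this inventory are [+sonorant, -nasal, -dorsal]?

Among the inventory, the [+sonorant] segments are /ɳ, ʎ, n, l, w, ɾ/.
Of those, [-nasal] gives /ʎ, l, w, ɾ/.
Among these, [-dorsal] leaves /l, ɾ/.

l, ɾ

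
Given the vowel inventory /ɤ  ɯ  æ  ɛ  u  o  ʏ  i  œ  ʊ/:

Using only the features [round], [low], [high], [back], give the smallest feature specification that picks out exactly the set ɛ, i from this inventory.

/ɛ, i/ are all [−low], [−back], [−round], and no other segment in the inventory matches all three values. Dropping any one of them over-generates: [−back, −round] alone would also admit /æ/; [−low, −round] alone would also admit /ɤ, ɯ/; [−low, −back] alone would also admit /ʏ, œ/. No other combination of two listed features picks out exactly this set either, so fewer than three features will not do.

[−low, −back, −round]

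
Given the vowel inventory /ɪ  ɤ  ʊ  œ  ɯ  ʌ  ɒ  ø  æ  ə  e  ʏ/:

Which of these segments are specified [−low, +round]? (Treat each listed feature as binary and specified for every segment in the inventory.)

The [−low] segments are /ɪ, ɤ, ʊ, œ, ɯ, ʌ, ø, ə, e, ʏ/.
Of those, [+round] leaves /ʊ, œ, ø, ʏ/.

ʊ, œ, ø, ʏ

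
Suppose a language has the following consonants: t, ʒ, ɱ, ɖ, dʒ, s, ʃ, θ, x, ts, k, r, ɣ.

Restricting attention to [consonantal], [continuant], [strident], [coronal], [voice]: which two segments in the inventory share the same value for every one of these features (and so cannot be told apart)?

/ʃ/ (voiceless postalveolar fricative) and /s/ (voiceless alveolar fricative) are both [+consonantal], [+continuant], [+strident], [+coronal], [-voice], so none of the listed features separates them. (They do differ in [anterior] and [distributed], which are not among the given features.) Every other pair in the inventory differs on at least one listed feature.

ʃ, s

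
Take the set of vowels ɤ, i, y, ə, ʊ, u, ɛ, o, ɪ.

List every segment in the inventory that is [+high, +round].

The [+high] segments are /i, y, ʊ, u, ɪ/.
Among these, [+round] leaves /y, ʊ, u/.

y, ʊ, u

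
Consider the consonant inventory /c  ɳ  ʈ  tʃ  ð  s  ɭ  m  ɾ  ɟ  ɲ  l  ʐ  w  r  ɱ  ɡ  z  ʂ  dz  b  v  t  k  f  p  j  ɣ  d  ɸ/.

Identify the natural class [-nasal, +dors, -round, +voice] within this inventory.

ɟ, ɡ, j, ɣ

The [-nasal] segments are /c, ʈ, tʃ, ð, s, ɭ, ɾ, ɟ, l, ʐ, w, r, ɡ, z, ʂ, dz, b, v, t, k, f, p, j, ɣ, d, ɸ/.
Among these, [+dorsal] gives /c, ɟ, w, ɡ, k, j, ɣ/.
Of those, [-round] gives /c, ɟ, ɡ, k, j, ɣ/.
Intersecting with [+voice] leaves /ɟ, ɡ, j, ɣ/.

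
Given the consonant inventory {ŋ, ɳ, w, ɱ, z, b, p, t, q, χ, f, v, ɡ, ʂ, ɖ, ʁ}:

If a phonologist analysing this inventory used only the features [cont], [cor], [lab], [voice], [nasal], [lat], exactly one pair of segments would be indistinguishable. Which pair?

On the given features, /w/ and /v/ have an identical profile: [+continuant], [−coronal], [+labial], [+voice], [−nasal], [−lateral]. No other two segments in the inventory coincide on all 6 features. (They do differ in [sonorant], [round] and [dorsal], which are not among the given features.)

w, v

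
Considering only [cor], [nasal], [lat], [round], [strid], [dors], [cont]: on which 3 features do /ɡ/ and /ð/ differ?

[continuant], [coronal], [dorsal]

/ɡ/ (voiced velar stop) and /ð/ (voiced dental fricative) agree on [-nasal], [-lateral], [-round], [-strident]. They differ on [continuant] (/ɡ/ [-], /ð/ [+]), [coronal] (/ɡ/ [-], /ð/ [+]), [dorsal] (/ɡ/ [+], /ð/ [-]).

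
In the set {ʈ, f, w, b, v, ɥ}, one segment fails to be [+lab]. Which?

Every segment except /ʈ/ is [+labial]. /ʈ/ (voiceless retroflex stop) is [-labial], so it is the exception.

ʈ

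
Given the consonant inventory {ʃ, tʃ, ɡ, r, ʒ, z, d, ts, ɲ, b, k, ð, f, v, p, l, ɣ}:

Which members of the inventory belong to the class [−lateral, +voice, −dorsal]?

Eliminate segments failing any feature: /ʃ, tʃ, ts, k, f, p/ are [−voice]; /ɡ, ɲ, ɣ/ are [+dorsal]; /l/ is [+lateral]. The remaining /r, ʒ, z, d, b, ð, v/ satisfy [−lateral], [+voice], [−dorsal].

r, ʒ, z, d, b, ð, v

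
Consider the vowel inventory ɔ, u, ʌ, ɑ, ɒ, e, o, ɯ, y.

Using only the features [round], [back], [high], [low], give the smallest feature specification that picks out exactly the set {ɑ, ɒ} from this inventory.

Every target segment is [+low] and no other inventory member is, so one feature is enough.

[+low]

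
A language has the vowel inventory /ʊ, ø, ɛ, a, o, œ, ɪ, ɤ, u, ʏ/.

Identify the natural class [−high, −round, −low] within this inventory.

First, the [−high] segments are /ø, ɛ, a, o, œ, ɤ/.
Of those, [−round] gives /ɛ, a, ɤ/.
Within that set, [−low] leaves /ɛ, ɤ/.

ɛ, ɤ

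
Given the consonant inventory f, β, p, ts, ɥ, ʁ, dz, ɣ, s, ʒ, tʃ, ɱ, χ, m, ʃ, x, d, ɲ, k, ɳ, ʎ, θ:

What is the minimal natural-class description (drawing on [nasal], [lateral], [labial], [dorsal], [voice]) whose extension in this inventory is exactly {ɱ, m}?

Every target segment is [+nasal], [+labial]; each remaining inventory member fails at least one of these. Each conjunct is needed — [+labial] alone would also admit /f, β, p, ɥ/; [+nasal] alone would also admit /ɲ, ɳ/ — and no other single listed feature has exactly this extension, so two is the minimum.

[+nasal, +labial]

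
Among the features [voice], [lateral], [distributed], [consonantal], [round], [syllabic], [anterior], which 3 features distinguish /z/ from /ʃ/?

[voice], [anterior], [distributed]

/z/ (voiced alveolar fricative) and /ʃ/ (voiceless postalveolar fricative) agree on [-lateral], [+consonantal], [-round], [-syllabic]. They differ on [voice] (/z/ [+], /ʃ/ [-]), [anterior] (/z/ [+], /ʃ/ [-]), [distributed] (/z/ [-], /ʃ/ [+]).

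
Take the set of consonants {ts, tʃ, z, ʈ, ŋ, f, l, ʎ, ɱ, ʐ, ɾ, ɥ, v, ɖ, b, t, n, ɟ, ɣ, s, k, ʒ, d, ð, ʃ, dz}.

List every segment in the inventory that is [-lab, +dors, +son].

ŋ, ʎ

Checking each segment against [-labial], [+dorsal], [+sonorant]: /ŋ/ (velar nasal), /ʎ/ (palatal lateral approximant) satisfy every feature; every other segment in the inventory fails at least one.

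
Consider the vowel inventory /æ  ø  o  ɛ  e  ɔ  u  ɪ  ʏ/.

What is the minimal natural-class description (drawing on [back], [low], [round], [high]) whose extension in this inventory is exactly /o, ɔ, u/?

/o, ɔ, u/ are exactly the [+back] segments in the inventory, so a single feature suffices.

[+back]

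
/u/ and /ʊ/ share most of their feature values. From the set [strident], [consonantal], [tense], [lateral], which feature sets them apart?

[tense]

/u/ is the high back rounded tense vowel and /ʊ/ is the high back rounded lax vowel. Both are [-strident], [-consonantal], [-lateral]. /u/ is [+tense] while /ʊ/ is [-tense], so the distinguishing feature is [tense].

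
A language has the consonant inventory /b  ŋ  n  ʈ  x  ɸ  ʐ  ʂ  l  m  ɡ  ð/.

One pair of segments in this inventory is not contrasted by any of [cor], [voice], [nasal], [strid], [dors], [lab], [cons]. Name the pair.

ð, l

Both /ð/ and /l/ are [+coronal], [+voice], [−nasal], [−strident], [−dorsal], [−labial], [+consonantal]. Since the list omits [sonorant] and [lateral] — which do distinguish the voiced dental fricative from the alveolar lateral approximant — this pair collapses; all other pairs remain distinct.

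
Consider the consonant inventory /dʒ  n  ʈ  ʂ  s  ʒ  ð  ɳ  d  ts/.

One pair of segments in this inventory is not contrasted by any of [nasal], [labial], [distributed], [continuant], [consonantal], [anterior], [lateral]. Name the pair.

ts, d

On the given features, /ts/ and /d/ have an identical profile: [-nasal], [-labial], [-distributed], [-continuant], [+consonantal], [+anterior], [-lateral]. No other two segments in the inventory coincide on all 7 features. (They do differ in [voice], [strident] and [delayed release], which are not among the given features.)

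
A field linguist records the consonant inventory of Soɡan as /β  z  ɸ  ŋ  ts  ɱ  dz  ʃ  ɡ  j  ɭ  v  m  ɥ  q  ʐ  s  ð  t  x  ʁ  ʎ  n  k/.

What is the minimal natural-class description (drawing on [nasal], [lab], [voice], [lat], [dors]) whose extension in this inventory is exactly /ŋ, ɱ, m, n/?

[+nasal]

The target set is precisely the extension of [+nasal] in this inventory.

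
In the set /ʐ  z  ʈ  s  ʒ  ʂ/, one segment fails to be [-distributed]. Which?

/ʒ/ is the voiced postalveolar fricative, which is [+distributed]; the rest — /ʈ, z, s, ʐ, ʂ/ — are [-distributed].

ʒ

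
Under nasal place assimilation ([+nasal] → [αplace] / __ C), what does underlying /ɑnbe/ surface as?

[ɑmbe]

The only nasal preceding a consonant is /n/ before /b/. /b/ is [+labial], so /n/ → /m/, giving [ɑmbe].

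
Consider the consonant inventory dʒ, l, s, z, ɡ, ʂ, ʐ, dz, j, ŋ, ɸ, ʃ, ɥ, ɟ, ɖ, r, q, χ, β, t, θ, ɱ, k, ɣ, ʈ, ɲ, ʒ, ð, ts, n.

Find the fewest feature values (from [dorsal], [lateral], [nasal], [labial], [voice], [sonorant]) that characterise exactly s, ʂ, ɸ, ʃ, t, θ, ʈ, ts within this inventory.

[-voice, -dorsal]

Every target segment is [-voice], [-dorsal]; each remaining inventory member fails at least one of these. Each conjunct is needed — [-dorsal] alone would also admit /dʒ, l, z, ʐ, …/; [-voice] alone would also admit /q, χ, k/ — and no other single listed feature has exactly this extension, so two is the minimum.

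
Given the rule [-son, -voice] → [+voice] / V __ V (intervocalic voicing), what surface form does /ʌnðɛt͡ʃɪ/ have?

/t͡ʃ/ satisfies [-son, -voice] and sits in V __ V. The [+voice] counterpart of the voiceless postalveolar affricate is /d͡ʒ/. Other segments in /ʌnðɛt͡ʃɪ/ either fail the structural description or are not in the environment, so the surface form is [ʌnðɛd͡ʒɪ].

[ʌnðɛd͡ʒɪ]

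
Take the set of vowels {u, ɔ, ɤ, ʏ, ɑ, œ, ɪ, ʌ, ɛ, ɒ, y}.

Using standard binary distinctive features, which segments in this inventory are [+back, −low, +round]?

u, ɔ

Checking each segment against [+back], [−low], [+round]: /u/ (high back rounded tense vowel), /ɔ/ (mid back rounded lax vowel) satisfy every feature; every other segment in the inventory fails at least one.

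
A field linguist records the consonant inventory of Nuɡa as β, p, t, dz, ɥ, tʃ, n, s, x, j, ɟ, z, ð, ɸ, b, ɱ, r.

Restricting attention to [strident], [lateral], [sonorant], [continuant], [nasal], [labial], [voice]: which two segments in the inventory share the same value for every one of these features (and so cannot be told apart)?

r, j

Both /r/ and /j/ are [−strident], [−lateral], [+sonorant], [+continuant], [−nasal], [−labial], [+voice]. Since the list omits [dorsal] — which does distinguish the alveolar trill from the palatal glide — this pair collapses; all other pairs remain distinct.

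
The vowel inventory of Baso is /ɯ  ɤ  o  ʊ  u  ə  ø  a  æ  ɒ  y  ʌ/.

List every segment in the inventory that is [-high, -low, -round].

Eliminate segments failing any feature: /ɯ, ʊ, u, y/ are [+high]; /o, ø/ are [+round]; /a, æ, ɒ/ are [+low]. The remaining /ɤ, ə, ʌ/ satisfy [-high], [-low], [-round].

ɤ, ə, ʌ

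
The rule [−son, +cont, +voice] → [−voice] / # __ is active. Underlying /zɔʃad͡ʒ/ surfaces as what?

[sɔʃad͡ʒ]

The only segment in the rule's environment that also matches [−son, +cont, +voice] is /z/. Applying [−voice] turns the voiced alveolar fricative into /s/ (voiceless alveolar fricative), giving [sɔʃad͡ʒ].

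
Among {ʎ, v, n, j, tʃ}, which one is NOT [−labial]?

/v/ is the voiced labiodental fricative, which is [+labial]; the rest — /tʃ, j, n, ʎ/ — are [−labial].

v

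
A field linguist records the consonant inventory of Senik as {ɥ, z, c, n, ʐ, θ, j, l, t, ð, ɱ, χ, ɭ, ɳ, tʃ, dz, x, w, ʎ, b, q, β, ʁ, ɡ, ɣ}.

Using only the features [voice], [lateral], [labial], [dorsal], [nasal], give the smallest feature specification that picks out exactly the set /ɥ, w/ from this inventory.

[+labial, +dorsal]

The class [+labial], [+dorsal] has exactly /ɥ, w/ as its extension in this inventory. No smaller conjunction from the listed features achieves this: [+dorsal] alone would also admit /c, j, χ, x, …/; [+labial] alone would also admit /ɱ, b, β/; and checking the remaining single features turns up none with this extension.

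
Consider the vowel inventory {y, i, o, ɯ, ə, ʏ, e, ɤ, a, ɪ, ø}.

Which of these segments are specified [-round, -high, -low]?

Eliminate segments failing any feature: /y, o, ʏ, ø/ are [+round]; /i, ɯ, ɪ/ are [+high]; /a/ is [+low]. The remaining /ə, e, ɤ/ satisfy [-round], [-high], [-low].

ə, e, ɤ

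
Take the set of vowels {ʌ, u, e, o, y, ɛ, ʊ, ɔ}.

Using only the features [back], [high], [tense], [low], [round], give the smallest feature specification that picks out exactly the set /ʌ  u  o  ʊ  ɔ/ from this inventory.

/ʌ, u, o, ʊ, ɔ/ are exactly the [+back] segments in the inventory, so a single feature suffices.

[+back]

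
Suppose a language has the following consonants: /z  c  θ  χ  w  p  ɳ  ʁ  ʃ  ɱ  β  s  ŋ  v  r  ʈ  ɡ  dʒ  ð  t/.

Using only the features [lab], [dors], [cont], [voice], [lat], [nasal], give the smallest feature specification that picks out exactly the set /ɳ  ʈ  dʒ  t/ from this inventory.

[-cont, -lab, -dors]

Every target segment is [-continuant], [-labial], [-dorsal]; each remaining inventory member fails at least one of these. Each conjunct is needed — [-labial, -dorsal] alone would also admit /z, θ, ʃ, s, …/; [-continuant, -dorsal] alone would also admit /p, ɱ/; [-continuant, -labial] alone would also admit /c, ŋ, ɡ/ — and no other combination of two listed features has exactly this extension, so three is the minimum.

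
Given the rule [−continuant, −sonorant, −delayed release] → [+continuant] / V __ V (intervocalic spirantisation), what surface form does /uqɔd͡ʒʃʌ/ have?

/q/ satisfies [−continuant, −sonorant, −delayed release] and sits in V __ V. The [+continuant] counterpart of the voiceless uvular stop is /χ/. Other segments in /uqɔd͡ʒʃʌ/ either fail the structural description or are not in the environment, so the surface form is [uχɔd͡ʒʃʌ].

[uχɔd͡ʒʃʌ]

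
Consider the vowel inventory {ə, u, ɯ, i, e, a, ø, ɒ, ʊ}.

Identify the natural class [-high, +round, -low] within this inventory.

ø

Eliminate segments failing any feature: /ə, e, a/ are [-round]; /u, ɯ, i, ʊ/ are [+high]; /ɒ/ is [+low]. The remaining /ø/ satisfy [-high], [+round], [-low].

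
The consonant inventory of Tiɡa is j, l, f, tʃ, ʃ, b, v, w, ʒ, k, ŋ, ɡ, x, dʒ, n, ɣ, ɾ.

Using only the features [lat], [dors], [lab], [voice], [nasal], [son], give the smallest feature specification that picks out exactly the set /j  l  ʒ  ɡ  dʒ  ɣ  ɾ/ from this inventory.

[+voice, −nasal, −lab]

/j, l, ʒ, ɡ, dʒ, ɣ, ɾ/ are all [+voice], [−nasal], [−labial], and no other segment in the inventory matches all three values. Dropping any one of them over-generates: [−nasal, −labial] alone would also admit /tʃ, ʃ, k, x/; [+voice, −labial] alone would also admit /ŋ, n/; [+voice, −nasal] alone would also admit /b, v, w/. No other combination of two listed features picks out exactly this set either, so fewer than three features will not do.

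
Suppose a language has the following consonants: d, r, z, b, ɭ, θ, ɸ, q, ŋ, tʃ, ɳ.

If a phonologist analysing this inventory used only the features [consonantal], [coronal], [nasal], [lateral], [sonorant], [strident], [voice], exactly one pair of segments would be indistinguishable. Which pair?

q, ɸ

On the given features, /q/ and /ɸ/ have an identical profile: [+consonantal], [−coronal], [−nasal], [−lateral], [−sonorant], [−strident], [−voice]. No other two segments in the inventory coincide on all 7 features. (They do differ in [continuant], [labial] and [dorsal], which are not among the given features.)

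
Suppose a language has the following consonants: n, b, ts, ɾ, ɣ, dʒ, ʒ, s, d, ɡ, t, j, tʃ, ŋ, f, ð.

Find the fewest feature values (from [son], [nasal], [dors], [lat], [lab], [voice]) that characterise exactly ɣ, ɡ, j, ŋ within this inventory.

Every target segment is [+dorsal] and no other inventory member is, so one feature is enough.

[+dors]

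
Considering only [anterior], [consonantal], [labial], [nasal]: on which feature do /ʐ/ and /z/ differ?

/ʐ/ is the voiced retroflex fricative and /z/ is the voiced alveolar fricative. Both are [+consonantal], [−labial], [−nasal]. /ʐ/ is [−anterior] while /z/ is [+anterior], so the distinguishing feature is [anterior].

[anterior]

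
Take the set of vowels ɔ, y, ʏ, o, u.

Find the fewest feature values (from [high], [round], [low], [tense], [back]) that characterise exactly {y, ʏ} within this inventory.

Every target segment is [−back] and no other inventory member is, so one feature is enough.

[−back]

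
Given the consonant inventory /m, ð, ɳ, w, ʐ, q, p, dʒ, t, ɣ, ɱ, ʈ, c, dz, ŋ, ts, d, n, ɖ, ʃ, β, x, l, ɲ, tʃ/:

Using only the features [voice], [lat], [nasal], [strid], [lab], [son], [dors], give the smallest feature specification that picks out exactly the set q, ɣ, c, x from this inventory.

/q, ɣ, c, x/ are all [-sonorant], [+dorsal], and no other segment in the inventory matches both values. Dropping any one of them over-generates: [+dorsal] alone would also admit /w, ŋ, ɲ/; [-sonorant] alone would also admit /ð, ʐ, p, dʒ, …/. No other single listed feature picks out exactly this set either, so fewer than two features will not do.

[-son, +dors]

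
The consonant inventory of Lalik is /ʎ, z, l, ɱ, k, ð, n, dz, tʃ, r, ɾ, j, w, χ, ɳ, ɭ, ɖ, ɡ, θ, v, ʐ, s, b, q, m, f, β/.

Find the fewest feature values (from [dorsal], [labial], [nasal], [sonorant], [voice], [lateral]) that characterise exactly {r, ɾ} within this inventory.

[+sonorant, −nasal, −lateral, −dorsal]

Every target segment is [+sonorant], [−nasal], [−lateral], [−dorsal]; each remaining inventory member fails at least one of these. Each conjunct is needed — [−nasal, −lateral, −dorsal] alone would also admit /z, ð, dz, tʃ, …/; [+sonorant, −lateral, −dorsal] alone would also admit /ɱ, n, ɳ, m/; [+sonorant, −nasal, −dorsal] alone would also admit /l, ɭ/; [+sonorant, −nasal, −lateral] alone would also admit /j, w/ — and no other combination of three listed features has exactly this extension, so four is the minimum.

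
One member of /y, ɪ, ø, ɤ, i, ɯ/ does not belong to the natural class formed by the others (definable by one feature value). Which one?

ɪ

/ɯ, y, ø, i, ɤ/ are all [+tense], but /ɪ/ (high front unrounded lax vowel) is [−tense]. No other single segment can be removed to leave a set sharing one feature value that the removed segment lacks, so /ɪ/ is the odd one out.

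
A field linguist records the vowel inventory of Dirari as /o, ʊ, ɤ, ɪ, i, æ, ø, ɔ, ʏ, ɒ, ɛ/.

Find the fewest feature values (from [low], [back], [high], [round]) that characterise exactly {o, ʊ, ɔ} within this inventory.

[−low, +back, +round]

Every target segment is [−low], [+back], [+round]; each remaining inventory member fails at least one of these. Each conjunct is needed — [+back, +round] alone would also admit /ɒ/; [−low, +round] alone would also admit /ø, ʏ/; [−low, +back] alone would also admit /ɤ/ — and no other combination of two listed features has exactly this extension, so three is the minimum.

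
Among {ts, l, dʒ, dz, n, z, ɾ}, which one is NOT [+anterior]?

dʒ

/dʒ/ is the voiced postalveolar affricate, which is [−anterior]; the rest — /ɾ, ts, z, n, l, dz/ — are [+anterior].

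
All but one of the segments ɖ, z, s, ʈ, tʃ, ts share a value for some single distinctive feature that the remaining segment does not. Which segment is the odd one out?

tʃ

The remaining segments after removing /tʃ/ share [-distributed]; /tʃ/ (voiceless postalveolar affricate) is [+distributed]. For every other candidate removal, the leftover set fails to share any single feature value that the removed segment lacks.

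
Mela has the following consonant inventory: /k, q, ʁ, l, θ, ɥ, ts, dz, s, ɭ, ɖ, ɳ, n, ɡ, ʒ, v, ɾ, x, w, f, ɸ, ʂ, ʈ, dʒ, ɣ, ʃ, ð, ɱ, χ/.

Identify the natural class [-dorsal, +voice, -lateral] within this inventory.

Among the inventory, the [-dorsal] segments are /l, θ, ts, dz, s, ɭ, ɖ, ɳ, n, ʒ, v, ɾ, f, ɸ, ʂ, ʈ, dʒ, ʃ, ð, ɱ/.
Of those, [+voice] gives /l, dz, ɭ, ɖ, ɳ, n, ʒ, v, ɾ, dʒ, ð, ɱ/.
Intersecting with [-lateral] leaves /dz, ɖ, ɳ, n, ʒ, v, ɾ, dʒ, ð, ɱ/.

dz, ɖ, ɳ, n, ʒ, v, ɾ, dʒ, ð, ɱ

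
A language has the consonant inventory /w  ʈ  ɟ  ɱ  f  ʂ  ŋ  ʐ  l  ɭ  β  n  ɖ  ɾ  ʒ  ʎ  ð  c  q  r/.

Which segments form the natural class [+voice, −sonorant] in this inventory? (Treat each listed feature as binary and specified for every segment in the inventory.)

Checking each segment against [+voice], [−sonorant]: /ɟ/ (voiced palatal stop), /ʐ/ (voiced retroflex fricative), /β/ (voiced bilabial fricative), /ɖ/ (voiced retroflex stop), /ʒ/ (voiced postalveolar fricative), /ð/ (voiced dental fricative) satisfy every feature; every other segment in the inventory fails at least one.

ɟ, ʐ, β, ɖ, ʒ, ð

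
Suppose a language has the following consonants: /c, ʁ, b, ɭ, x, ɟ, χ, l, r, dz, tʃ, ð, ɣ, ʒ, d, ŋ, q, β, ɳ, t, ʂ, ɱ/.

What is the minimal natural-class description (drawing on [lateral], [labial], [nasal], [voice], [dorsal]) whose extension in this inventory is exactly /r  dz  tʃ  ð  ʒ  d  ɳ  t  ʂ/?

[−lateral, −labial, −dorsal]

/r, dz, tʃ, ð, ʒ, d, ɳ, t, ʂ/ are all [−lateral], [−labial], [−dorsal], and no other segment in the inventory matches all three values. Dropping any one of them over-generates: [−labial, −dorsal] alone would also admit /ɭ, l/; [−lateral, −dorsal] alone would also admit /b, β, ɱ/; [−lateral, −labial] alone would also admit /c, ʁ, x, ɟ, …/. No other combination of two listed features picks out exactly this set either, so fewer than three features will not do.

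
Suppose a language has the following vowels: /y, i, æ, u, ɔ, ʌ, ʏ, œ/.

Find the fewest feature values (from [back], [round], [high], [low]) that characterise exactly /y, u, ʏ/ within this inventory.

[+high, +round]

/y, u, ʏ/ are all [+high], [+round], and no other segment in the inventory matches both values. Dropping any one of them over-generates: [+round] alone would also admit /ɔ, œ/; [+high] alone would also admit /i/. No other single listed feature picks out exactly this set either, so fewer than two features will not do.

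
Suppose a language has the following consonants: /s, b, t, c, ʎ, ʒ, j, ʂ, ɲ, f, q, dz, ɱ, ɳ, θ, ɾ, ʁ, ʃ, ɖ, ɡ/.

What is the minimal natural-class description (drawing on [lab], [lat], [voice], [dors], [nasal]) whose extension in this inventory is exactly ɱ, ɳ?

Every target segment is [+nasal], [-dorsal]; each remaining inventory member fails at least one of these. Each conjunct is needed — [-dorsal] alone would also admit /s, b, t, ʒ, …/; [+nasal] alone would also admit /ɲ/ — and no other single listed feature has exactly this extension, so two is the minimum.

[+nasal, -dors]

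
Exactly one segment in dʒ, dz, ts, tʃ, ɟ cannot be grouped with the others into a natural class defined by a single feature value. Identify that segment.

The remaining segments after removing /ɟ/ share [+delayed release]; /ɟ/ (voiced palatal stop) is [-delayed release]. For every other candidate removal, the leftover set fails to share any single feature value that the removed segment lacks.

ɟ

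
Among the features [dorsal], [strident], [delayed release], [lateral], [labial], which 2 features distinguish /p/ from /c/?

The two segments share [-strident], [-delayed release], [-lateral]. The only features from the list on which they differ: /p/ is [+labial] while /c/ is [-labial]; /p/ is [-dorsal] while /c/ is [+dorsal].

[labial], [dorsal]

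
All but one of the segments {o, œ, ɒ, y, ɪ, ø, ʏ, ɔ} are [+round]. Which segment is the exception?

ɪ

/ɪ/ is the high front unrounded lax vowel, which is [-round]; the rest — /ø, o, œ, ʏ, ɒ, y, ɔ/ — are [+round].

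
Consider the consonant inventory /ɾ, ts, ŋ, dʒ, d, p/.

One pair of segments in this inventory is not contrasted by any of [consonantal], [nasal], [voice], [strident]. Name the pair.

d, ɾ

/d/ (voiced alveolar stop) and /ɾ/ (alveolar tap) are both [+consonantal], [−nasal], [+voice], [−strident], so none of the listed features separates them. (They do differ in [sonorant], which is not among the given features.) Every other pair in the inventory differs on at least one listed feature.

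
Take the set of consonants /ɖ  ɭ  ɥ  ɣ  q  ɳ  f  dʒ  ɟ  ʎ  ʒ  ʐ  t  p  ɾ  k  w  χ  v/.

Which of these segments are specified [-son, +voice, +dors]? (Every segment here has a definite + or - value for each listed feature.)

Checking each segment against [-sonorant], [+voice], [+dorsal]: /ɣ/ (voiced velar fricative), /ɟ/ (voiced palatal stop) satisfy every feature; every other segment in the inventory fails at least one.

ɣ, ɟ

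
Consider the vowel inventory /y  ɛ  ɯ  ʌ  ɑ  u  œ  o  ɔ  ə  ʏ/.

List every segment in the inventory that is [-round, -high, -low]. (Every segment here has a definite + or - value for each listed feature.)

ɛ, ʌ, ə

First, the [-round] segments are /ɛ, ɯ, ʌ, ɑ, ə/.
Within that set, [-high] gives /ɛ, ʌ, ɑ, ə/.
Then [-low] leaves /ɛ, ʌ, ə/.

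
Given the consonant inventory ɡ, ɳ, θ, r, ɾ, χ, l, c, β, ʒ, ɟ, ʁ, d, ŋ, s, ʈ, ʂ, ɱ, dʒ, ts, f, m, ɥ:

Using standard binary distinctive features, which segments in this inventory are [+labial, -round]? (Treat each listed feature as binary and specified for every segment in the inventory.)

β, ɱ, f, m

Checking each segment against [+labial], [-round]: /β/ (voiced bilabial fricative), /ɱ/ (labiodental nasal), /f/ (voiceless labiodental fricative), /m/ (bilabial nasal) satisfy every feature; every other segment in the inventory fails at least one.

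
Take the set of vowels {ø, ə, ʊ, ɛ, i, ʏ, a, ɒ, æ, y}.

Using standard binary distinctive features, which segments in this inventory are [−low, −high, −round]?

Eliminate segments failing any feature: /ø/ is [+round]; /ʊ, i, ʏ, y/ are [+high]; /a, ɒ, æ/ are [+low]. The remaining /ə, ɛ/ satisfy [−low], [−high], [−round].

ə, ɛ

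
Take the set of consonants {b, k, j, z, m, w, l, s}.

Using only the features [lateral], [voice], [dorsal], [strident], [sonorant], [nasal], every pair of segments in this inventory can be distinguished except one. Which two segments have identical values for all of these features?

On the given features, /w/ and /j/ have an identical profile: [−lateral], [+voice], [+dorsal], [−strident], [+sonorant], [−nasal]. No other two segments in the inventory coincide on all 6 features. (They do differ in [labial], [round] and [back], which are not among the given features.)

w, j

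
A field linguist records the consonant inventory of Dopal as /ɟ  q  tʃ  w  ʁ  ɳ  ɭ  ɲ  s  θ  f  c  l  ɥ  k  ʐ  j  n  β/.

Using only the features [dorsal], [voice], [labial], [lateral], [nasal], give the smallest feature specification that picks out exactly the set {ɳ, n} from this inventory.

[+nasal, -dorsal]

Every target segment is [+nasal], [-dorsal]; each remaining inventory member fails at least one of these. Each conjunct is needed — [-dorsal] alone would also admit /tʃ, ɭ, s, θ, …/; [+nasal] alone would also admit /ɲ/ — and no other single listed feature has exactly this extension, so two is the minimum.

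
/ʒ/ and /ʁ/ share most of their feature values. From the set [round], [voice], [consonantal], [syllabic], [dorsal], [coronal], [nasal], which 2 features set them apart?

[coronal], [dorsal]

/ʒ/ (voiced postalveolar fricative) and /ʁ/ (voiced uvular fricative) agree on [-round], [+voice], [+consonantal], [-syllabic], [-nasal]. They differ on [coronal] (/ʒ/ [+], /ʁ/ [-]), [dorsal] (/ʒ/ [-], /ʁ/ [+]).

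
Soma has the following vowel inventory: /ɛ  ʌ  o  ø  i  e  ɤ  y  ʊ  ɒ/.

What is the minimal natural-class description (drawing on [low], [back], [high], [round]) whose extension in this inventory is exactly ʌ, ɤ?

The class [+back], [−round] has exactly /ʌ, ɤ/ as its extension in this inventory. No smaller conjunction from the listed features achieves this: [−round] alone would also admit /ɛ, i, e/; [+back] alone would also admit /o, ʊ, ɒ/; and checking the remaining single features turns up none with this extension.

[+back, −round]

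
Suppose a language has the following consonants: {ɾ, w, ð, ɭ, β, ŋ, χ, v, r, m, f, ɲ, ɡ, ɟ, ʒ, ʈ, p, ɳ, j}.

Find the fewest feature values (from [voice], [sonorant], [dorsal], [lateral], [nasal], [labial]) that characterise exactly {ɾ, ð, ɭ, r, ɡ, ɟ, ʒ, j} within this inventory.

[+voice, −nasal, −labial]

Every target segment is [+voice], [−nasal], [−labial]; each remaining inventory member fails at least one of these. Each conjunct is needed — [−nasal, −labial] alone would also admit /χ, ʈ/; [+voice, −labial] alone would also admit /ŋ, ɲ, ɳ/; [+voice, −nasal] alone would also admit /w, β, v/ — and no other combination of two listed features has exactly this extension, so three is the minimum.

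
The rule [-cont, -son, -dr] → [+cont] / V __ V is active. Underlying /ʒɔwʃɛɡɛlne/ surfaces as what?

[ʒɔwʃɛɣɛlne]

/ɡ/ satisfies [-cont, -son, -dr] and sits in V __ V. The [+continuant] counterpart of the voiced velar stop is /ɣ/. Other segments in /ʒɔwʃɛɡɛlne/ either fail the structural description or are not in the environment, so the surface form is [ʒɔwʃɛɣɛlne].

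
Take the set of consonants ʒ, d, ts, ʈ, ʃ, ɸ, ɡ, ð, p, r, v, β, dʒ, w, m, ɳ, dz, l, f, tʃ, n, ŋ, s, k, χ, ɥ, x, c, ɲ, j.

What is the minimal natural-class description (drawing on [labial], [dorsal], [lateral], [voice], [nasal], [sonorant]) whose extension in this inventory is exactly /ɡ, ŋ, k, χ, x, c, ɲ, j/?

/ɡ, ŋ, k, χ, x, c, ɲ, j/ are all [−labial], [+dorsal], and no other segment in the inventory matches both values. Dropping any one of them over-generates: [+dorsal] alone would also admit /w, ɥ/; [−labial] alone would also admit /ʒ, d, ts, ʈ, …/. No other single listed feature picks out exactly this set either, so fewer than two features will not do.

[−labial, +dorsal]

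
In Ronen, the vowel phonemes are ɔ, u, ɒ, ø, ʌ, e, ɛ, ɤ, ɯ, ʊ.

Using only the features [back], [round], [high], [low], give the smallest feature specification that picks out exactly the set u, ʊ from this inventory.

[+high, +round]

The class [+high], [+round] has exactly /u, ʊ/ as its extension in this inventory. No smaller conjunction from the listed features achieves this: [+round] alone would also admit /ɔ, ɒ, ø/; [+high] alone would also admit /ɯ/; and checking the remaining single features turns up none with this extension.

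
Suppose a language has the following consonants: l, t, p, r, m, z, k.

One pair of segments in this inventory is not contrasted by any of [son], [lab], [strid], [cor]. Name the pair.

/l/ (alveolar lateral approximant) and /r/ (alveolar trill) are both [+sonorant], [−labial], [−strident], [+coronal], so none of the listed features separates them. (They do differ in [lateral], which is not among the given features.) Every other pair in the inventory differs on at least one listed feature.

l, r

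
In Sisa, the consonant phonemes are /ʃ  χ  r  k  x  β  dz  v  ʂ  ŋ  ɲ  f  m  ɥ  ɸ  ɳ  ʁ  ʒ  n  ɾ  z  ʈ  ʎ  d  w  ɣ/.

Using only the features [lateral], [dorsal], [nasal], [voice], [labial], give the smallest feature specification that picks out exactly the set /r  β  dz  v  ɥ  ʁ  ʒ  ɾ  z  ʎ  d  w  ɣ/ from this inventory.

Every target segment is [+voice], [-nasal]; each remaining inventory member fails at least one of these. Each conjunct is needed — [-nasal] alone would also admit /ʃ, χ, k, x, …/; [+voice] alone would also admit /ŋ, ɲ, m, ɳ, …/ — and no other single listed feature has exactly this extension, so two is the minimum.

[+voice, -nasal]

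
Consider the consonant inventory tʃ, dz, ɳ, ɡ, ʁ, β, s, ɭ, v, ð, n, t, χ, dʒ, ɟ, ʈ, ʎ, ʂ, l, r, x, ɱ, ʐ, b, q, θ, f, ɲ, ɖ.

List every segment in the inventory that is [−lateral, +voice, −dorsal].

dz, ɳ, β, v, ð, n, dʒ, r, ɱ, ʐ, b, ɖ

Eliminate segments failing any feature: /tʃ, s, t, χ, ʈ, ʂ, x, q, θ, f/ are [−voice]; /ɡ, ʁ, ɟ, ɲ/ are [+dorsal]; /ɭ, ʎ, l/ are [+lateral]. The remaining /dz, ɳ, β, v, ð, n, dʒ, r, ɱ, ʐ, b, ɖ/ satisfy [−lateral], [+voice], [−dorsal].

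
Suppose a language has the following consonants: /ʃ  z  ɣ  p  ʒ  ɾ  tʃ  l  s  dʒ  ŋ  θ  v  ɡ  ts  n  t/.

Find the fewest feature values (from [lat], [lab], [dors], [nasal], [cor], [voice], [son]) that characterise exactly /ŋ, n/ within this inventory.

[+nasal]

The target set is precisely the extension of [+nasal] in this inventory.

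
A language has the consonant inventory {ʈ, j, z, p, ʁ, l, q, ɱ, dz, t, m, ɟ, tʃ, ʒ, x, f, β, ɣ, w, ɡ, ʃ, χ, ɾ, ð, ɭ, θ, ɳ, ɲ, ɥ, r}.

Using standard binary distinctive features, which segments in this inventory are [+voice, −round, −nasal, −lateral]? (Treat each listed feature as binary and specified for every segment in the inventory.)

Checking each segment against [+voice], [−round], [−nasal], [−lateral]: /j/ (palatal glide), /z/ (voiced alveolar fricative), /ʁ/ (voiced uvular fricative), /dz/ (voiced alveolar affricate), /ɟ/ (voiced palatal stop), /ʒ/ (voiced postalveolar fricative), among others, satisfy every feature; every other segment in the inventory fails at least one.

j, z, ʁ, dz, ɟ, ʒ, β, ɣ, ɡ, ɾ, ð, r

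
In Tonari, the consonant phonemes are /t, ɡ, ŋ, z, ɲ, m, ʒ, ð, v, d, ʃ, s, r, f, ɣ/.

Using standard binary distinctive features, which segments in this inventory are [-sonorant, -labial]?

t, ɡ, z, ʒ, ð, d, ʃ, s, ɣ

First, the [-sonorant] segments are /t, ɡ, z, ʒ, ð, v, d, ʃ, s, f, ɣ/.
Of those, [-labial] leaves /t, ɡ, z, ʒ, ð, d, ʃ, s, ɣ/.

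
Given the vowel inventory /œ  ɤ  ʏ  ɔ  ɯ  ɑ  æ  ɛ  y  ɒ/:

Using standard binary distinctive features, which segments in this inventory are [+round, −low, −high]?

First, the [+round] segments are /œ, ʏ, ɔ, y, ɒ/.
Then [−low] gives /œ, ʏ, ɔ, y/.
Then [−high] leaves /œ, ɔ/.

œ, ɔ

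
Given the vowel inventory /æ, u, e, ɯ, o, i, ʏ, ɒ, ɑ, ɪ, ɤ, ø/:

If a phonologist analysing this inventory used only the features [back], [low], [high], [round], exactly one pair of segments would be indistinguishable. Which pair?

On the given features, /i/ and /ɪ/ have an identical profile: [−back], [−low], [+high], [−round]. No other two segments in the inventory coincide on all 4 features. (They do differ in [tense], which is not among the given features.)

i, ɪ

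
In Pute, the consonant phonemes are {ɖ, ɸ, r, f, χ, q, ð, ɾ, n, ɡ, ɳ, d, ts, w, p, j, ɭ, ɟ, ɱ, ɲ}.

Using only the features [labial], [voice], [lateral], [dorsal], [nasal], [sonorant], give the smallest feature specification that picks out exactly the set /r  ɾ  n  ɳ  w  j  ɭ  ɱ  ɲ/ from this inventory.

The target set is precisely the extension of [+sonorant] in this inventory.

[+sonorant]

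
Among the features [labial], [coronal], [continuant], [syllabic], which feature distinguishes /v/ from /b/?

/v/ is the voiced labiodental fricative and /b/ is the voiced bilabial stop. Both are [+labial], [−coronal], [−syllabic]. /v/ is [+continuant] while /b/ is [−continuant], so the distinguishing feature is [continuant].

[continuant]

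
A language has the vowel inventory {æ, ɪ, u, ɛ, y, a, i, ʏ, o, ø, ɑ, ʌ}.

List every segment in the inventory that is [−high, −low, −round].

Checking each segment against [−high], [−low], [−round]: /ɛ/ (mid front unrounded lax vowel), /ʌ/ (mid back unrounded lax vowel) satisfy every feature; every other segment in the inventory fails at least one.

ɛ, ʌ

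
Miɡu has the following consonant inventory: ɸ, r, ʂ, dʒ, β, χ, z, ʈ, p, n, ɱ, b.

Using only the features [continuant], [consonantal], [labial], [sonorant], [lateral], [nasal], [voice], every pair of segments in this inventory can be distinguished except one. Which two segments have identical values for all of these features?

Both /ʂ/ and /χ/ are [+continuant], [+consonantal], [−labial], [−sonorant], [−lateral], [−nasal], [−voice]. Since the list omits [coronal] and [dorsal] — which do distinguish the voiceless retroflex fricative from the voiceless uvular fricative — this pair collapses; all other pairs remain distinct.

ʂ, χ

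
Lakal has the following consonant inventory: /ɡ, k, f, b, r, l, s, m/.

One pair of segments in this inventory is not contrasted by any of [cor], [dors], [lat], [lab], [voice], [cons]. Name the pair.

Both /b/ and /m/ are [−coronal], [−dorsal], [−lateral], [+labial], [+voice], [+consonantal]. Since the list omits [sonorant] and [nasal] — which do distinguish the voiced bilabial stop from the bilabial nasal — this pair collapses; all other pairs remain distinct.

b, m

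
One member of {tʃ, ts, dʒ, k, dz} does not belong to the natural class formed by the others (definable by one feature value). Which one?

k

/dʒ, dz, tʃ, ts/ are all [+delayed release], but /k/ (voiceless velar stop) is [−delayed release]. No other single segment can be removed to leave a set sharing one feature value that the removed segment lacks, so /k/ is the odd one out.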